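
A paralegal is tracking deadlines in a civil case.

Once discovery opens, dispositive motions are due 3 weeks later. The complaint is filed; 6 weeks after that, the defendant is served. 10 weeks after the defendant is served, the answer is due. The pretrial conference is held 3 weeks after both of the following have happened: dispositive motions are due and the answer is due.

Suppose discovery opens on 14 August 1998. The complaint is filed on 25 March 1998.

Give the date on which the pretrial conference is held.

Discovery opens: Aug 14, 1998.
Dispositive motions are due: Aug 14, 1998 + 3 weeks = Sep 4, 1998.
The complaint is filed: Mar 25, 1998.
The defendant is served: Mar 25, 1998 + 6 weeks = May 6, 1998.
The answer is due: May 6, 1998 + 10 weeks = Jul 15, 1998.
Both prerequisites met — dispositive motions are due (Sep 4, 1998), the answer is due (Jul 15, 1998); the later is Sep 4, 1998.
The pretrial conference is held: Sep 4, 1998 + 3 weeks = Sep 25, 1998.

25 September 1998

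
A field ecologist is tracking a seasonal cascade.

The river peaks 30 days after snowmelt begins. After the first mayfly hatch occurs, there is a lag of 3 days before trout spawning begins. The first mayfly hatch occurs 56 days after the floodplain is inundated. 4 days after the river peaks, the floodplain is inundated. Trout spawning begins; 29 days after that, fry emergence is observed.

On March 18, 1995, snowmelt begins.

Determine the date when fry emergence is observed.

July 18, 1995

Snowmelt begins: Mar 18, 1995.
The river peaks: Mar 18, 1995 + 30 days = Apr 17, 1995.
The floodplain is inundated: Apr 17, 1995 + 4 days = Apr 21, 1995.
The first mayfly hatch occurs: Apr 21, 1995 + 56 days = Jun 16, 1995.
Trout spawning begins: Jun 16, 1995 + 3 days = Jun 19, 1995.
Fry emergence is observed: Jun 19, 1995 + 29 days = Jul 18, 1995.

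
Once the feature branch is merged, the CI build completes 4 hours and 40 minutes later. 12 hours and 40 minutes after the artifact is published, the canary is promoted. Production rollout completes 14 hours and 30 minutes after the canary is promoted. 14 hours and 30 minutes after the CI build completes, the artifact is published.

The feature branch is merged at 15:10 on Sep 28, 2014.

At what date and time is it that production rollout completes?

The feature branch is merged: 15:10 Sep 28, 2014.
The CI build completes: 15:10 Sep 28, 2014 + 4h40m = 19:50 Sep 28, 2014.
The artifact is published: 19:50 Sep 28, 2014 + 14h30m = 10:20 Sep 29, 2014.
The canary is promoted: 10:20 Sep 29, 2014 + 12h40m = 23:00 Sep 29, 2014.
Production rollout completes: 23:00 Sep 29, 2014 + 14h30m = 13:30 Sep 30, 2014.

13:30 on Sep 30, 2014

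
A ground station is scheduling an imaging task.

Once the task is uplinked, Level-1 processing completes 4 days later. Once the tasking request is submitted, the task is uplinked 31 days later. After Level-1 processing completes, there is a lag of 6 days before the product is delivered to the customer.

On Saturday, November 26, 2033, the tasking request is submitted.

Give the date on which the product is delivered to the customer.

The tasking request is submitted: Nov 26, 2033.
The task is uplinked: Nov 26, 2033 + 31 days = Dec 27, 2033.
Level-1 processing completes: Dec 27, 2033 + 4 days = Dec 31, 2033.
The product is delivered to the customer: Dec 31, 2033 + 6 days = Jan 6, 2034.

Friday, January 6, 2034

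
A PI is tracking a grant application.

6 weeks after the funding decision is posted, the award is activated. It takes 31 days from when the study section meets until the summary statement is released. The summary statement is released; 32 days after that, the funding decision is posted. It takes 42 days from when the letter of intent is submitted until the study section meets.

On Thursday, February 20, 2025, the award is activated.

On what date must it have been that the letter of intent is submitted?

The award is activated: Feb 20, 2025.
The funding decision is posted: Feb 20, 2025 − 6 weeks = Jan 9, 2025.
The summary statement is released: Jan 9, 2025 − 32 days = Dec 8, 2024.
The study section meets: Dec 8, 2024 − 31 days = Nov 7, 2024.
The letter of intent is submitted: Nov 7, 2024 − 42 days = Sep 26, 2024.

Thursday, September 26, 2024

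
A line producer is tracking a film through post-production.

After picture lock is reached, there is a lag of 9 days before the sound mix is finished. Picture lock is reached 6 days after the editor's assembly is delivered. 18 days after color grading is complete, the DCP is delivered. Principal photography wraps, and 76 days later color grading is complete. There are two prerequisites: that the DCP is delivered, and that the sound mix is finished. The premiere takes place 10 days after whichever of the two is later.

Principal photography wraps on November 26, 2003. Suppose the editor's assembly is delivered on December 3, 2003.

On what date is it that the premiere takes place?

Principal photography wraps: Nov 26, 2003.
Color grading is complete: Nov 26, 2003 + 76 days = Feb 10, 2004.
The DCP is delivered: Feb 10, 2004 + 18 days = Feb 28, 2004.
The editor's assembly is delivered: Dec 3, 2003.
Picture lock is reached: Dec 3, 2003 + 6 days = Dec 9, 2003.
The sound mix is finished: Dec 9, 2003 + 9 days = Dec 18, 2003.
Both prerequisites met — the DCP is delivered (Feb 28, 2004), the sound mix is finished (Dec 18, 2003); the later is Feb 28, 2004.
The premiere takes place: Feb 28, 2004 + 10 days = Mar 9, 2004.

March 9, 2004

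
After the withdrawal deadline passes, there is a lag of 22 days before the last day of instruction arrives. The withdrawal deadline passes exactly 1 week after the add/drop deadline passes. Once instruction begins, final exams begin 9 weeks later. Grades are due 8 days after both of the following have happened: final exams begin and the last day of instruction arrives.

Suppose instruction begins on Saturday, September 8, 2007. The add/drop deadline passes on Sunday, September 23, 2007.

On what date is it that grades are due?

Instruction begins: Sep 8, 2007.
Final exams begin: Sep 8, 2007 + 9 weeks = Nov 10, 2007.
The add/drop deadline passes: Sep 23, 2007.
The withdrawal deadline passes: Sep 23, 2007 + 1 week = Sep 30, 2007.
The last day of instruction arrives: Sep 30, 2007 + 22 days = Oct 22, 2007.
Both prerequisites met — final exams begin (Nov 10, 2007), the last day of instruction arrives (Oct 22, 2007); the later is Nov 10, 2007.
Grades are due: Nov 10, 2007 + 8 days = Nov 18, 2007.

Sunday, November 18, 2007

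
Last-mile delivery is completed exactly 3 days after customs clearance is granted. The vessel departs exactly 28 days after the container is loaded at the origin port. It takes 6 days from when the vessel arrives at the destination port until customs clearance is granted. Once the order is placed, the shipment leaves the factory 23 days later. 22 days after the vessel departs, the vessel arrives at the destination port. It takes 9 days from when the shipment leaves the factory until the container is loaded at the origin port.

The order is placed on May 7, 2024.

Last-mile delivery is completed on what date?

August 6, 2024

The order is placed: May 7, 2024.
The shipment leaves the factory: May 7, 2024 + 23 days = May 30, 2024.
The container is loaded at the origin port: May 30, 2024 + 9 days = Jun 8, 2024.
The vessel departs: Jun 8, 2024 + 28 days = Jul 6, 2024.
The vessel arrives at the destination port: Jul 6, 2024 + 22 days = Jul 28, 2024.
Customs clearance is granted: Jul 28, 2024 + 6 days = Aug 3, 2024.
Last-mile delivery is completed: Aug 3, 2024 + 3 days = Aug 6, 2024.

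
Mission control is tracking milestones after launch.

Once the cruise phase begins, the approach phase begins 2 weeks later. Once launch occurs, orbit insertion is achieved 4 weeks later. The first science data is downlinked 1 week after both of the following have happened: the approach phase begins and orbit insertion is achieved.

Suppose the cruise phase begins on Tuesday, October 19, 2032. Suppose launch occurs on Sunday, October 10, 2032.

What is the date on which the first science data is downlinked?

The cruise phase begins: Oct 19, 2032.
The approach phase begins: Oct 19, 2032 + 2 weeks = Nov 2, 2032.
Launch occurs: Oct 10, 2032.
Orbit insertion is achieved: Oct 10, 2032 + 4 weeks = Nov 7, 2032.
Both prerequisites met — the approach phase begins (Nov 2, 2032), orbit insertion is achieved (Nov 7, 2032); the later is Nov 7, 2032.
The first science data is downlinked: Nov 7, 2032 + 1 week = Nov 14, 2032.

Sunday, November 14, 2032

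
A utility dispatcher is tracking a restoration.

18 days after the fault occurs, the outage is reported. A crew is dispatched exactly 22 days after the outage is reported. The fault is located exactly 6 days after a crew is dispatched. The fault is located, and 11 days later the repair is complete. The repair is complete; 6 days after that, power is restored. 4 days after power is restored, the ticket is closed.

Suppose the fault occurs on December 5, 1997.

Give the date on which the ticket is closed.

February 10, 1998

The fault occurs: Dec 5, 1997.
The outage is reported: Dec 5, 1997 + 18 days = Dec 23, 1997.
A crew is dispatched: Dec 23, 1997 + 22 days = Jan 14, 1998.
The fault is located: Jan 14, 1998 + 6 days = Jan 20, 1998.
The repair is complete: Jan 20, 1998 + 11 days = Jan 31, 1998.
Power is restored: Jan 31, 1998 + 6 days = Feb 6, 1998.
The ticket is closed: Feb 6, 1998 + 4 days = Feb 10, 1998.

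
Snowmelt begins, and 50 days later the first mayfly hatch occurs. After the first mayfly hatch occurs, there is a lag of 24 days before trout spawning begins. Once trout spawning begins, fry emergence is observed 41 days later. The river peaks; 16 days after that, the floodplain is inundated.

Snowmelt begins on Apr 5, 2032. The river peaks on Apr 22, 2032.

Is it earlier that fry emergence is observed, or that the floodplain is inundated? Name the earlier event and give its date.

Snowmelt begins: Apr 5, 2032.
The first mayfly hatch occurs: Apr 5, 2032 + 50 days = May 25, 2032.
Trout spawning begins: May 25, 2032 + 24 days = Jun 18, 2032.
Fry emergence is observed: Jun 18, 2032 + 41 days = Jul 29, 2032.
The river peaks: Apr 22, 2032.
The floodplain is inundated: Apr 22, 2032 + 16 days = May 8, 2032.
Comparing: fry emergence is observed on Jul 29, 2032 vs the floodplain is inundated on May 8, 2032. Earlier: the floodplain is inundated.

The floodplain is inundated — May 8, 2032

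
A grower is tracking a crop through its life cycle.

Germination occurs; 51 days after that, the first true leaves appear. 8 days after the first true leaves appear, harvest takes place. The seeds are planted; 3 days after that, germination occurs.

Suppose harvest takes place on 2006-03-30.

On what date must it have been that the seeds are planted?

2006-01-27

Harvest takes place: Mar 30, 2006.
The first true leaves appear: Mar 30, 2006 − 8 days = Mar 22, 2006.
Germination occurs: Mar 22, 2006 − 51 days = Jan 30, 2006.
The seeds are planted: Jan 30, 2006 − 3 days = Jan 27, 2006.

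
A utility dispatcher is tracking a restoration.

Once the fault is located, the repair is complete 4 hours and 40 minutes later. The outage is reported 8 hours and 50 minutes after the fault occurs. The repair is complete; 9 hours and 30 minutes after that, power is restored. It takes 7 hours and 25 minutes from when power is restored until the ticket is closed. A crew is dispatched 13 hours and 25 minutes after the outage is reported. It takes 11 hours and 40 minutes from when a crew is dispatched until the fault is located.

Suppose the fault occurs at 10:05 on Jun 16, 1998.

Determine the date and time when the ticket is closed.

17:35 on Jun 18, 1998

The fault occurs: 10:05 Jun 16, 1998.
The outage is reported: 10:05 Jun 16, 1998 + 8h50m = 18:55 Jun 16, 1998.
A crew is dispatched: 18:55 Jun 16, 1998 + 13h25m = 08:20 Jun 17, 1998.
The fault is located: 08:20 Jun 17, 1998 + 11h40m = 20:00 Jun 17, 1998.
The repair is complete: 20:00 Jun 17, 1998 + 4h40m = 00:40 Jun 18, 1998.
Power is restored: 00:40 Jun 18, 1998 + 9h30m = 10:10 Jun 18, 1998.
The ticket is closed: 10:10 Jun 18, 1998 + 7h25m = 17:35 Jun 18, 1998.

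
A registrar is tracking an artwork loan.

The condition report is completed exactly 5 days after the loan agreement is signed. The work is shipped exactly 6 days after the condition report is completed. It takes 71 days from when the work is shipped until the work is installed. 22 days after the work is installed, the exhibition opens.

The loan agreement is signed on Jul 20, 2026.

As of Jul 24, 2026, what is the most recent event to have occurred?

The loan agreement is signed: Jul 20, 2026.
The condition report is completed: Jul 20, 2026 + 5 days = Jul 25, 2026.
The work is shipped: Jul 25, 2026 + 6 days = Jul 31, 2026.
The work is installed: Jul 31, 2026 + 71 days = Oct 10, 2026.
The exhibition opens: Oct 10, 2026 + 22 days = Nov 1, 2026.
Jul 24, 2026 falls between when the loan agreement is signed (Jul 20, 2026) and when the condition report is completed (Jul 25, 2026).

The loan agreement is signed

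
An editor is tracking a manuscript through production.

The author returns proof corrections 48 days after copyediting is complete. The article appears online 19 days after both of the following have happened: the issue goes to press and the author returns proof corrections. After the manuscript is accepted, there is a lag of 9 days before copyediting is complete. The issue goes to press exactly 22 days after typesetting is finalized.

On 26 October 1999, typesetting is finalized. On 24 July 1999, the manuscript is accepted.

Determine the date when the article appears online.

Typesetting is finalized: Oct 26, 1999.
The issue goes to press: Oct 26, 1999 + 22 days = Nov 17, 1999.
The manuscript is accepted: Jul 24, 1999.
Copyediting is complete: Jul 24, 1999 + 9 days = Aug 2, 1999.
The author returns proof corrections: Aug 2, 1999 + 48 days = Sep 19, 1999.
Both prerequisites met — the issue goes to press (Nov 17, 1999), the author returns proof corrections (Sep 19, 1999); the later is Nov 17, 1999.
The article appears online: Nov 17, 1999 + 19 days = Dec 6, 1999.

6 December 1999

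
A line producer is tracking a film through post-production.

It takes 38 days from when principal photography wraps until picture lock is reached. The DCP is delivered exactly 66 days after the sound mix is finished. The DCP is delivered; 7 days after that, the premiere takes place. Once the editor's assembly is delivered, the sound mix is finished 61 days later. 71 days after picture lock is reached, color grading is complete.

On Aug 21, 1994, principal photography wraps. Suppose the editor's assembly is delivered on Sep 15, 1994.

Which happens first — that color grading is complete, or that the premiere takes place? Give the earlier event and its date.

Color grading is complete — Dec 8, 1994

Principal photography wraps: Aug 21, 1994.
Picture lock is reached: Aug 21, 1994 + 38 days = Sep 28, 1994.
Color grading is complete: Sep 28, 1994 + 71 days = Dec 8, 1994.
The editor's assembly is delivered: Sep 15, 1994.
The sound mix is finished: Sep 15, 1994 + 61 days = Nov 15, 1994.
The DCP is delivered: Nov 15, 1994 + 66 days = Jan 20, 1995.
The premiere takes place: Jan 20, 1995 + 7 days = Jan 27, 1995.
Comparing: color grading is complete on Dec 8, 1994 vs the premiere takes place on Jan 27, 1995. Earlier: color grading is complete.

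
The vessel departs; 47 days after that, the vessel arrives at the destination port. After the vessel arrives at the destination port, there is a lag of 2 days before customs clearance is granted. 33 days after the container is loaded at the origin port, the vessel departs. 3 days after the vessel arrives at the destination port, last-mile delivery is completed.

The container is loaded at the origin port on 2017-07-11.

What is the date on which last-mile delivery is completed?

The container is loaded at the origin port: Jul 11, 2017.
The vessel departs: Jul 11, 2017 + 33 days = Aug 13, 2017.
The vessel arrives at the destination port: Aug 13, 2017 + 47 days = Sep 29, 2017.
Last-mile delivery is completed: Sep 29, 2017 + 3 days = Oct 2, 2017.

2017-10-02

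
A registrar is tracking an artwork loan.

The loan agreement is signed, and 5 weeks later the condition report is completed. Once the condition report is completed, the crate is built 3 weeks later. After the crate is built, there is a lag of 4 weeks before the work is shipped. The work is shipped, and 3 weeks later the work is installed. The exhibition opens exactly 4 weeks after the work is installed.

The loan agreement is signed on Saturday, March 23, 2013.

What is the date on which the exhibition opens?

The loan agreement is signed: Mar 23, 2013.
The condition report is completed: Mar 23, 2013 + 5 weeks = Apr 27, 2013.
The crate is built: Apr 27, 2013 + 3 weeks = May 18, 2013.
The work is shipped: May 18, 2013 + 4 weeks = Jun 15, 2013.
The work is installed: Jun 15, 2013 + 3 weeks = Jul 6, 2013.
The exhibition opens: Jul 6, 2013 + 4 weeks = Aug 3, 2013.

Saturday, August 3, 2013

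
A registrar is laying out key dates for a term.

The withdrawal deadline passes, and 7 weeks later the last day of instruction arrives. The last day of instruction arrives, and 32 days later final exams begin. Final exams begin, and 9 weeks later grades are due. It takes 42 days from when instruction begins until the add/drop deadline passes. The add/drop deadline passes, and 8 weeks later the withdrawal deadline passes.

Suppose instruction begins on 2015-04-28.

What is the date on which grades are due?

Instruction begins: Apr 28, 2015.
The add/drop deadline passes: Apr 28, 2015 + 42 days = Jun 9, 2015.
The withdrawal deadline passes: Jun 9, 2015 + 8 weeks = Aug 4, 2015.
The last day of instruction arrives: Aug 4, 2015 + 7 weeks = Sep 22, 2015.
Final exams begin: Sep 22, 2015 + 32 days = Oct 24, 2015.
Grades are due: Oct 24, 2015 + 9 weeks = Dec 26, 2015.

2015-12-26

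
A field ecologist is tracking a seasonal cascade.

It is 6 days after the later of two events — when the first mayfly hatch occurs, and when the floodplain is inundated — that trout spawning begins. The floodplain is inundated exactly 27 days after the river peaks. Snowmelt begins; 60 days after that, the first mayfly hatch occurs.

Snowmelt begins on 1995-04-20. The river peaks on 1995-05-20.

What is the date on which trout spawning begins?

1995-06-25

Snowmelt begins: Apr 20, 1995.
The first mayfly hatch occurs: Apr 20, 1995 + 60 days = Jun 19, 1995.
The river peaks: May 20, 1995.
The floodplain is inundated: May 20, 1995 + 27 days = Jun 16, 1995.
Both prerequisites met — the first mayfly hatch occurs (Jun 19, 1995), the floodplain is inundated (Jun 16, 1995); the later is Jun 19, 1995.
Trout spawning begins: Jun 19, 1995 + 6 days = Jun 25, 1995.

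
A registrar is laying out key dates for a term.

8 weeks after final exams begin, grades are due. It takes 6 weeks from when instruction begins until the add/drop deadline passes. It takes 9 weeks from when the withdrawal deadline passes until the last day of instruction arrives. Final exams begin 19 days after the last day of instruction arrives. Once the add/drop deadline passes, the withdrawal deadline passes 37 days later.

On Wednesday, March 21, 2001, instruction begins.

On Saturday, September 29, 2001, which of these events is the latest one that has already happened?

Final exams begin

Instruction begins: Mar 21, 2001.
The add/drop deadline passes: Mar 21, 2001 + 6 weeks = May 2, 2001.
The withdrawal deadline passes: May 2, 2001 + 37 days = Jun 8, 2001.
The last day of instruction arrives: Jun 8, 2001 + 9 weeks = Aug 10, 2001.
Final exams begin: Aug 10, 2001 + 19 days = Aug 29, 2001.
Grades are due: Aug 29, 2001 + 8 weeks = Oct 24, 2001.
Sep 29, 2001 falls between when final exams begin (Aug 29, 2001) and when grades are due (Oct 24, 2001).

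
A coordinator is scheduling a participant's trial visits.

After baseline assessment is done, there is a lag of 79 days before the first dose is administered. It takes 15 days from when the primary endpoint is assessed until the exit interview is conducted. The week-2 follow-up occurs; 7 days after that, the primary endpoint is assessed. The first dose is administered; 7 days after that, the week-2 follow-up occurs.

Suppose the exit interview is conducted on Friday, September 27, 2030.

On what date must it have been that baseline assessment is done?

The exit interview is conducted: Sep 27, 2030.
The primary endpoint is assessed: Sep 27, 2030 − 15 days = Sep 12, 2030.
The week-2 follow-up occurs: Sep 12, 2030 − 7 days = Sep 5, 2030.
The first dose is administered: Sep 5, 2030 − 7 days = Aug 29, 2030.
Baseline assessment is done: Aug 29, 2030 − 79 days = Jun 11, 2030.

Tuesday, June 11, 2030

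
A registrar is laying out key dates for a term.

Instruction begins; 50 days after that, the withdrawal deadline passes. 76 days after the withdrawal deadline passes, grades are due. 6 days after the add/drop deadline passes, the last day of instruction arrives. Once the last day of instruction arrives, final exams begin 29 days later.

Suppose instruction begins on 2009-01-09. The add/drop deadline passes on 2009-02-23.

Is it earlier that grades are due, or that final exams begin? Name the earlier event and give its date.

Instruction begins: Jan 9, 2009.
The withdrawal deadline passes: Jan 9, 2009 + 50 days = Feb 28, 2009.
Grades are due: Feb 28, 2009 + 76 days = May 15, 2009.
The add/drop deadline passes: Feb 23, 2009.
The last day of instruction arrives: Feb 23, 2009 + 6 days = Mar 1, 2009.
Final exams begin: Mar 1, 2009 + 29 days = Mar 30, 2009.
Comparing: grades are due on May 15, 2009 vs final exams begin on Mar 30, 2009. Earlier: final exams begin.

Final exams begin — 2009-03-30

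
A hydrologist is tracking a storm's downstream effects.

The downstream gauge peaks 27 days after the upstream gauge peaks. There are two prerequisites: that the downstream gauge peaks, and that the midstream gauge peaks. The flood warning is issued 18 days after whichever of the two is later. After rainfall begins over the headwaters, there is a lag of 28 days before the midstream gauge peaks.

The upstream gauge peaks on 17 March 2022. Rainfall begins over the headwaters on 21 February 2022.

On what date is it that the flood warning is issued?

The upstream gauge peaks: Mar 17, 2022.
The downstream gauge peaks: Mar 17, 2022 + 27 days = Apr 13, 2022.
Rainfall begins over the headwaters: Feb 21, 2022.
The midstream gauge peaks: Feb 21, 2022 + 28 days = Mar 21, 2022.
Both prerequisites met — the downstream gauge peaks (Apr 13, 2022), the midstream gauge peaks (Mar 21, 2022); the later is Apr 13, 2022.
The flood warning is issued: Apr 13, 2022 + 18 days = May 1, 2022.

1 May 2022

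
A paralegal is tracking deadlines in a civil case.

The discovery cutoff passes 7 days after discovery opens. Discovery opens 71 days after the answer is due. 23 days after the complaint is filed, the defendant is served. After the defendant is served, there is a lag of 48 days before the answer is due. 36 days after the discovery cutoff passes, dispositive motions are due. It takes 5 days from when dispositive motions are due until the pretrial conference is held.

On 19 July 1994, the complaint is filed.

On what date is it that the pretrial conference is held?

25 January 1995

The complaint is filed: Jul 19, 1994.
The defendant is served: Jul 19, 1994 + 23 days = Aug 11, 1994.
The answer is due: Aug 11, 1994 + 48 days = Sep 28, 1994.
Discovery opens: Sep 28, 1994 + 71 days = Dec 8, 1994.
The discovery cutoff passes: Dec 8, 1994 + 7 days = Dec 15, 1994.
Dispositive motions are due: Dec 15, 1994 + 36 days = Jan 20, 1995.
The pretrial conference is held: Jan 20, 1995 + 5 days = Jan 25, 1995.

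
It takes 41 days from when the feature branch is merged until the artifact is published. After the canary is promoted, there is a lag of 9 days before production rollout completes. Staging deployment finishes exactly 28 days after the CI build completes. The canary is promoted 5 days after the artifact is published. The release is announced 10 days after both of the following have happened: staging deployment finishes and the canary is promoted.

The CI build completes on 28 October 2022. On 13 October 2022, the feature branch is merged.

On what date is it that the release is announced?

8 December 2022

The CI build completes: Oct 28, 2022.
Staging deployment finishes: Oct 28, 2022 + 28 days = Nov 25, 2022.
The feature branch is merged: Oct 13, 2022.
The artifact is published: Oct 13, 2022 + 41 days = Nov 23, 2022.
The canary is promoted: Nov 23, 2022 + 5 days = Nov 28, 2022.
Both prerequisites met — staging deployment finishes (Nov 25, 2022), the canary is promoted (Nov 28, 2022); the later is Nov 28, 2022.
The release is announced: Nov 28, 2022 + 10 days = Dec 8, 2022.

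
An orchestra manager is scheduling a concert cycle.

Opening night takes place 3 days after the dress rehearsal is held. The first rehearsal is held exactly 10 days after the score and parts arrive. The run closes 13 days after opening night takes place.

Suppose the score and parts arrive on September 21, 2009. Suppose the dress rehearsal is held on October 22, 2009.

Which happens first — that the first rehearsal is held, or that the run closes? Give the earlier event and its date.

The score and parts arrive: Sep 21, 2009.
The first rehearsal is held: Sep 21, 2009 + 10 days = Oct 1, 2009.
The dress rehearsal is held: Oct 22, 2009.
Opening night takes place: Oct 22, 2009 + 3 days = Oct 25, 2009.
The run closes: Oct 25, 2009 + 13 days = Nov 7, 2009.
Comparing: the first rehearsal is held on Oct 1, 2009 vs the run closes on Nov 7, 2009. Earlier: the first rehearsal is held.

The first rehearsal is held — October 1, 2009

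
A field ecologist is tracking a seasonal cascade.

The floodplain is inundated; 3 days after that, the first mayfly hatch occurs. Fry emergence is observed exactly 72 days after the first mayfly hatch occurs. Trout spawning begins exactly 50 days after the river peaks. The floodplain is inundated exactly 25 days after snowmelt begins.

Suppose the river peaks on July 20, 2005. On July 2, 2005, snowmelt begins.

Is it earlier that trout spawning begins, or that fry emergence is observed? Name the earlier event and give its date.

The river peaks: Jul 20, 2005.
Trout spawning begins: Jul 20, 2005 + 50 days = Sep 8, 2005.
Snowmelt begins: Jul 2, 2005.
The floodplain is inundated: Jul 2, 2005 + 25 days = Jul 27, 2005.
The first mayfly hatch occurs: Jul 27, 2005 + 3 days = Jul 30, 2005.
Fry emergence is observed: Jul 30, 2005 + 72 days = Oct 10, 2005.
Comparing: trout spawning begins on Sep 8, 2005 vs fry emergence is observed on Oct 10, 2005. Earlier: trout spawning begins.

Trout spawning begins — September 8, 2005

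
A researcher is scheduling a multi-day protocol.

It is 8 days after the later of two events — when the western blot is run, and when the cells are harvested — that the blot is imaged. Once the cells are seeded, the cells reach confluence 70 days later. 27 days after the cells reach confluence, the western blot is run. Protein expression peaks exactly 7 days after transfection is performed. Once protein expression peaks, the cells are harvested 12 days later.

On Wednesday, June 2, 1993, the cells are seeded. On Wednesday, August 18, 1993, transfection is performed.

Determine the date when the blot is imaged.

Wednesday, September 15, 1993

The cells are seeded: Jun 2, 1993.
The cells reach confluence: Jun 2, 1993 + 70 days = Aug 11, 1993.
The western blot is run: Aug 11, 1993 + 27 days = Sep 7, 1993.
Transfection is performed: Aug 18, 1993.
Protein expression peaks: Aug 18, 1993 + 7 days = Aug 25, 1993.
The cells are harvested: Aug 25, 1993 + 12 days = Sep 6, 1993.
Both prerequisites met — the western blot is run (Sep 7, 1993), the cells are harvested (Sep 6, 1993); the later is Sep 7, 1993.
The blot is imaged: Sep 7, 1993 + 8 days = Sep 15, 1993.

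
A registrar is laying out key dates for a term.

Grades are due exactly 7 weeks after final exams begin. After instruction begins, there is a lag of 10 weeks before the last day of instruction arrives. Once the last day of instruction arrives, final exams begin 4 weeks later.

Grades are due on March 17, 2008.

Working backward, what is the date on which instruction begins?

October 22, 2007

Grades are due: Mar 17, 2008.
Final exams begin: Mar 17, 2008 − 7 weeks = Jan 28, 2008.
The last day of instruction arrives: Jan 28, 2008 − 4 weeks = Dec 31, 2007.
Instruction begins: Dec 31, 2007 − 10 weeks = Oct 22, 2007.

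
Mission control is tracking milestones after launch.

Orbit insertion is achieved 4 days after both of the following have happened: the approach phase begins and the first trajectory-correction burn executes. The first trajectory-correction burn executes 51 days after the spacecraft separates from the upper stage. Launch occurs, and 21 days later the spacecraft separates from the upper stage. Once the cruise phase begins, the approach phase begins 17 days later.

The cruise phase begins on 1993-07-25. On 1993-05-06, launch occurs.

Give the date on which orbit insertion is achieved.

1993-08-15

The cruise phase begins: Jul 25, 1993.
The approach phase begins: Jul 25, 1993 + 17 days = Aug 11, 1993.
Launch occurs: May 6, 1993.
The spacecraft separates from the upper stage: May 6, 1993 + 21 days = May 27, 1993.
The first trajectory-correction burn executes: May 27, 1993 + 51 days = Jul 17, 1993.
Both prerequisites met — the approach phase begins (Aug 11, 1993), the first trajectory-correction burn executes (Jul 17, 1993); the later is Aug 11, 1993.
Orbit insertion is achieved: Aug 11, 1993 + 4 days = Aug 15, 1993.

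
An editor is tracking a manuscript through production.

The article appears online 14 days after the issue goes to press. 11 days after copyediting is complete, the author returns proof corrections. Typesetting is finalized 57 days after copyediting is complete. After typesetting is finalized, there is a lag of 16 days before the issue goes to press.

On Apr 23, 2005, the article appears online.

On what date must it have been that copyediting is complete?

The article appears online: Apr 23, 2005.
The issue goes to press: Apr 23, 2005 − 14 days = Apr 9, 2005.
Typesetting is finalized: Apr 9, 2005 − 16 days = Mar 24, 2005.
Copyediting is complete: Mar 24, 2005 − 57 days = Jan 26, 2005.

Jan 26, 2005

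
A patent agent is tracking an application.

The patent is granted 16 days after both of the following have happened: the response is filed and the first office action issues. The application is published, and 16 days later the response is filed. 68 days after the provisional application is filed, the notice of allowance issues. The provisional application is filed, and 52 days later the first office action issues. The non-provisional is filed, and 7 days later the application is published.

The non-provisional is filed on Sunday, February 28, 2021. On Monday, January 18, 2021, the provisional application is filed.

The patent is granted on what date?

Thursday, April 8, 2021

The non-provisional is filed: Feb 28, 2021.
The application is published: Feb 28, 2021 + 7 days = Mar 7, 2021.
The response is filed: Mar 7, 2021 + 16 days = Mar 23, 2021.
The provisional application is filed: Jan 18, 2021.
The first office action issues: Jan 18, 2021 + 52 days = Mar 11, 2021.
Both prerequisites met — the response is filed (Mar 23, 2021), the first office action issues (Mar 11, 2021); the later is Mar 23, 2021.
The patent is granted: Mar 23, 2021 + 16 days = Apr 8, 2021.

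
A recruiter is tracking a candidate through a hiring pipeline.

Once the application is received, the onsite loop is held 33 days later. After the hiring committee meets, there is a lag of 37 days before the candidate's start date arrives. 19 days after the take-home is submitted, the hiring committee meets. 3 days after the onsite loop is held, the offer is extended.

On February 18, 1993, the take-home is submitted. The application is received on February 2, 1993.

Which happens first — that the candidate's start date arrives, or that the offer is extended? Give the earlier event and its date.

The offer is extended — March 10, 1993

The take-home is submitted: Feb 18, 1993.
The hiring committee meets: Feb 18, 1993 + 19 days = Mar 9, 1993.
The candidate's start date arrives: Mar 9, 1993 + 37 days = Apr 15, 1993.
The application is received: Feb 2, 1993.
The onsite loop is held: Feb 2, 1993 + 33 days = Mar 7, 1993.
The offer is extended: Mar 7, 1993 + 3 days = Mar 10, 1993.
Comparing: the candidate's start date arrives on Apr 15, 1993 vs the offer is extended on Mar 10, 1993. Earlier: the offer is extended.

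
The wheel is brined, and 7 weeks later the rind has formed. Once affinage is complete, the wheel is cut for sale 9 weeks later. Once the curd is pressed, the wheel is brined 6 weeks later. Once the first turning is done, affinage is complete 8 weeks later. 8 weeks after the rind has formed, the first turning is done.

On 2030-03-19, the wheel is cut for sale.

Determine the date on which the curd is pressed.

2029-06-26

The wheel is cut for sale: Mar 19, 2030.
Affinage is complete: Mar 19, 2030 − 9 weeks = Jan 15, 2030.
The first turning is done: Jan 15, 2030 − 8 weeks = Nov 20, 2029.
The rind has formed: Nov 20, 2029 − 8 weeks = Sep 25, 2029.
The wheel is brined: Sep 25, 2029 − 7 weeks = Aug 7, 2029.
The curd is pressed: Aug 7, 2029 − 6 weeks = Jun 26, 2029.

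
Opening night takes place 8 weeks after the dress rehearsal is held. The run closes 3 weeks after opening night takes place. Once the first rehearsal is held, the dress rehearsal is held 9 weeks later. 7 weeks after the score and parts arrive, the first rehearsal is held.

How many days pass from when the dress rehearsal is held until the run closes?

77 days

Causal path: the dress rehearsal is held → opening night takes place → the run closes.
Total delay along the path: 8 + 3 weeks = 11 weeks = 77 days.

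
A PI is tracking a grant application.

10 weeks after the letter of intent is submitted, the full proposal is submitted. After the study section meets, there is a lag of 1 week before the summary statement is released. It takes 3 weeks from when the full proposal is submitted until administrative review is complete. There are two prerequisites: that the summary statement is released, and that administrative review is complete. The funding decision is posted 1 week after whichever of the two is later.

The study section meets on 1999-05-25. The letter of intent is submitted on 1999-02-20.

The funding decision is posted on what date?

The study section meets: May 25, 1999.
The summary statement is released: May 25, 1999 + 1 week = Jun 1, 1999.
The letter of intent is submitted: Feb 20, 1999.
The full proposal is submitted: Feb 20, 1999 + 10 weeks = May 1, 1999.
Administrative review is complete: May 1, 1999 + 3 weeks = May 22, 1999.
Both prerequisites met — the summary statement is released (Jun 1, 1999), administrative review is complete (May 22, 1999); the later is Jun 1, 1999.
The funding decision is posted: Jun 1, 1999 + 1 week = Jun 8, 1999.

1999-06-08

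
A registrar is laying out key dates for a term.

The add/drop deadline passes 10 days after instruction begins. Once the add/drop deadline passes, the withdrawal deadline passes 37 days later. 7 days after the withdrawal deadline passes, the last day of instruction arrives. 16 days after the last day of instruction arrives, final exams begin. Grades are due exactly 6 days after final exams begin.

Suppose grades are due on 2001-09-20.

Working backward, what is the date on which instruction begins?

Grades are due: Sep 20, 2001.
Final exams begin: Sep 20, 2001 − 6 days = Sep 14, 2001.
The last day of instruction arrives: Sep 14, 2001 − 16 days = Aug 29, 2001.
The withdrawal deadline passes: Aug 29, 2001 − 7 days = Aug 22, 2001.
The add/drop deadline passes: Aug 22, 2001 − 37 days = Jul 16, 2001.
Instruction begins: Jul 16, 2001 − 10 days = Jul 6, 2001.

2001-07-06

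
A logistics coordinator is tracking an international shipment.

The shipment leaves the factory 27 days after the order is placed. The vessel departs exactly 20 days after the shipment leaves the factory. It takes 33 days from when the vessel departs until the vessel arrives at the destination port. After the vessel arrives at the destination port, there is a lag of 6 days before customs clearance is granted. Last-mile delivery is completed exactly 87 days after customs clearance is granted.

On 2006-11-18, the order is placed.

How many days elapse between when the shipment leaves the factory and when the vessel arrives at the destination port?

Causal path: the shipment leaves the factory → the vessel departs → the vessel arrives at the destination port.
Total delay along the path: 20 + 33 = 53 days.

53 days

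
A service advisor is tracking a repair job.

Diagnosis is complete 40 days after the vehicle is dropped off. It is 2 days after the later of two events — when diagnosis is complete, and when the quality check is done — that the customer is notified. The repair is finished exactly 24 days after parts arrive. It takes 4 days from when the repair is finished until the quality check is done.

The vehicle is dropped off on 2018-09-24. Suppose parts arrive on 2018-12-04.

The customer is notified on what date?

2019-01-03

The vehicle is dropped off: Sep 24, 2018.
Diagnosis is complete: Sep 24, 2018 + 40 days = Nov 3, 2018.
Parts arrive: Dec 4, 2018.
The repair is finished: Dec 4, 2018 + 24 days = Dec 28, 2018.
The quality check is done: Dec 28, 2018 + 4 days = Jan 1, 2019.
Both prerequisites met — diagnosis is complete (Nov 3, 2018), the quality check is done (Jan 1, 2019); the later is Jan 1, 2019.
The customer is notified: Jan 1, 2019 + 2 days = Jan 3, 2019.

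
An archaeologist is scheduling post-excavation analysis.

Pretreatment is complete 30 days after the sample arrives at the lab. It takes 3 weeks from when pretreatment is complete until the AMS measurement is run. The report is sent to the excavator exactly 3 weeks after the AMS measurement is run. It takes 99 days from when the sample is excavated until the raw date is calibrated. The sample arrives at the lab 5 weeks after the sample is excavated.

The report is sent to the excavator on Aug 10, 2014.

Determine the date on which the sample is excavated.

Apr 25, 2014

The report is sent to the excavator: Aug 10, 2014.
The AMS measurement is run: Aug 10, 2014 − 3 weeks = Jul 20, 2014.
Pretreatment is complete: Jul 20, 2014 − 3 weeks = Jun 29, 2014.
The sample arrives at the lab: Jun 29, 2014 − 30 days = May 30, 2014.
The sample is excavated: May 30, 2014 − 5 weeks = Apr 25, 2014.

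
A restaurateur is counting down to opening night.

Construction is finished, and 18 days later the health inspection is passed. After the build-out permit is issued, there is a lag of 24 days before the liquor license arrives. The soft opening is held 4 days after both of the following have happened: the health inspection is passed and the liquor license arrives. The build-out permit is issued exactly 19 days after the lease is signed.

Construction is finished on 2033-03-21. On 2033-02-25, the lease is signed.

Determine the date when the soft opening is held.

2033-04-13

Construction is finished: Mar 21, 2033.
The health inspection is passed: Mar 21, 2033 + 18 days = Apr 8, 2033.
The lease is signed: Feb 25, 2033.
The build-out permit is issued: Feb 25, 2033 + 19 days = Mar 16, 2033.
The liquor license arrives: Mar 16, 2033 + 24 days = Apr 9, 2033.
Both prerequisites met — the health inspection is passed (Apr 8, 2033), the liquor license arrives (Apr 9, 2033); the later is Apr 9, 2033.
The soft opening is held: Apr 9, 2033 + 4 days = Apr 13, 2033.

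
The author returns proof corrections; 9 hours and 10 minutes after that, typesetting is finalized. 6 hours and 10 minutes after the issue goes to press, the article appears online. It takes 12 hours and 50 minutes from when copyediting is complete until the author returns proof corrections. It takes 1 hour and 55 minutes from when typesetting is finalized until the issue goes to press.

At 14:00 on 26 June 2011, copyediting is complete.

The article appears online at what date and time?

Copyediting is complete: 14:00 Jun 26, 2011.
The author returns proof corrections: 14:00 Jun 26, 2011 + 12h50m = 02:50 Jun 27, 2011.
Typesetting is finalized: 02:50 Jun 27, 2011 + 9h10m = 12:00 Jun 27, 2011.
The issue goes to press: 12:00 Jun 27, 2011 + 1h55m = 13:55 Jun 27, 2011.
The article appears online: 13:55 Jun 27, 2011 + 6h10m = 20:05 Jun 27, 2011.

20:05 on 27 June 2011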